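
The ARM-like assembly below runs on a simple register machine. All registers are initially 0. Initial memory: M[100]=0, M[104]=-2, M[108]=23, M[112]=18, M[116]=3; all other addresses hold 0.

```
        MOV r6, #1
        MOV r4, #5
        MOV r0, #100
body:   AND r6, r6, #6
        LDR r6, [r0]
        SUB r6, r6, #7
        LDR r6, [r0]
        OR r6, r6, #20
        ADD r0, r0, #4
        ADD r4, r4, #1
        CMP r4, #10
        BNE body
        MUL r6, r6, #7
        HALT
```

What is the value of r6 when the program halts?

161

r6=1
r4=5
r0=100
r6=1&6=0
r6=M[100]=0
r6=0-7=-7
r6=M[100]=0
r6=0|20=20
r0=100+4=104
r4=5+1=6
CMP r4, #10  (cmp 6,10)
BNE body: taken
r6=20&6=4
r6=M[104]=-2
r6=(-2)-7=-9
r6=M[104]=-2
r6=(-2)|20=-2
r0=104+4=108
r4=6+1=7
CMP r4, #10  (cmp 7,10)
BNE body: taken
r6=(-2)&6=6
r6=M[108]=23
r6=23-7=16
r6=M[108]=23
r6=23|20=23
r0=108+4=112
r4=7+1=8
CMP r4, #10  (cmp 8,10)
BNE body: taken
r6=23&6=6
r6=M[112]=18
r6=18-7=11
r6=M[112]=18
r6=18|20=22
r0=112+4=116
r4=8+1=9
CMP r4, #10  (cmp 9,10)
BNE body: taken
r6=22&6=6
r6=M[116]=3
r6=3-7=-4
r6=M[116]=3
r6=3|20=23
r0=116+4=120
r4=9+1=10
CMP r4, #10  (cmp 10,10)
BNE body: not taken
r6=23*7=161
halt.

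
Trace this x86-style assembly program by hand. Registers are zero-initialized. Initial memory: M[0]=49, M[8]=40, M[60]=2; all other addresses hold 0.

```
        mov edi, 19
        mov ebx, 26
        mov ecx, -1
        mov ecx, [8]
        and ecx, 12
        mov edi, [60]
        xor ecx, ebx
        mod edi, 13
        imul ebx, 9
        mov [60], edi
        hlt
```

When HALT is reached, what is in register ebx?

234

after mov edi, 19: edi=19
after mov ebx, 26: ebx=26
after mov ecx, -1: ecx=-1
after mov ecx, [8]: ecx=M[8]=40
after and ecx, 12: ecx=40&12=8
after mov edi, [60]: edi=M[60]=2
after xor ecx, ebx: ecx=8^26=18
after mod edi, 13: edi=2%13=2
after imul ebx, 9: ebx=26*9=234
mov [60], edi → M[60]=2
halt.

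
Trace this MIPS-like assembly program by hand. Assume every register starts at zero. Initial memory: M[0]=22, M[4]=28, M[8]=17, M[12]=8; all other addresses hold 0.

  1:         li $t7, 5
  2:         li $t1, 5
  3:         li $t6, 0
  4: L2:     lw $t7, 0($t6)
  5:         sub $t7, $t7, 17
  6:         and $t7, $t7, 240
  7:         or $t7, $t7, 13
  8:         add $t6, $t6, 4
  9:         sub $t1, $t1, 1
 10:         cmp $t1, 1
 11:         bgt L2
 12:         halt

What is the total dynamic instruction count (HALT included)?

36

$t7=5
$t1=5
$t6=0
$t7=M[0]=22
$t7=22-17=5
$t7=5&240=0
$t7=0|13=13
$t6=0+4=4
$t1=5-1=4
cmp $t1, 1  (cmp 4,1)
bgt L2: taken
$t7=M[4]=28
$t7=28-17=11
$t7=11&240=0
$t7=0|13=13
$t6=4+4=8
$t1=4-1=3
cmp $t1, 1  (cmp 3,1)
bgt L2: taken
$t7=M[8]=17
$t7=17-17=0
$t7=0&240=0
$t7=0|13=13
$t6=8+4=12
$t1=3-1=2
cmp $t1, 1  (cmp 2,1)
bgt L2: taken
$t7=M[12]=8
$t7=8-17=-9
$t7=(-9)&240=240
$t7=240|13=253
$t6=12+4=16
$t1=2-1=1
cmp $t1, 1  (cmp 1,1)
bgt L2: not taken
halt.
Total executed instructions: 36.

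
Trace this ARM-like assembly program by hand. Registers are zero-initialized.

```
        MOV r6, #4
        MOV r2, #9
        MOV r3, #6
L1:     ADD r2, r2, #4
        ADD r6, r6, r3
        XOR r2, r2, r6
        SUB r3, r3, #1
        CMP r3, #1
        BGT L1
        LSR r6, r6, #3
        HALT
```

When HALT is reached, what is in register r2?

r6=4
r2=9
r3=6
r2=9+4=13
r6=4+6=10
r2=13^10=7
r3=6-1=5
CMP r3, #1  (cmp 5,1)
BGT L1: taken
r2=7+4=11
r6=10+5=15
r2=11^15=4
r3=5-1=4
CMP r3, #1  (cmp 4,1)
BGT L1: taken
r2=4+4=8
r6=15+4=19
r2=8^19=27
r3=4-1=3
CMP r3, #1  (cmp 3,1)
BGT L1: taken
r2=27+4=31
r6=19+3=22
r2=31^22=9
r3=3-1=2
CMP r3, #1  (cmp 2,1)
BGT L1: taken
r2=9+4=13
r6=22+2=24
r2=13^24=21
r3=2-1=1
CMP r3, #1  (cmp 1,1)
BGT L1: not taken
r6=24>>3=3
halt.

21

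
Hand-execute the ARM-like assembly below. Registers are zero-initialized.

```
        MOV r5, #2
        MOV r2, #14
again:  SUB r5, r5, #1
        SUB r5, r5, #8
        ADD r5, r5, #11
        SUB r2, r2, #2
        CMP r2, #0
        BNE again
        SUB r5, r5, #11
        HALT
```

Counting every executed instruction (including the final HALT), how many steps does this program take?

r5=2
r2=14
r5=2-1=1
r5=1-8=-7
r5=(-7)+11=4
r2=14-2=12
CMP r2, #0  (cmp 12,0)
BNE again: taken
r5=4-1=3
r5=3-8=-5
r5=(-5)+11=6
r2=12-2=10
CMP r2, #0  (cmp 10,0)
BNE again: taken
r5=6-1=5
r5=5-8=-3
r5=(-3)+11=8
r2=10-2=8
CMP r2, #0  (cmp 8,0)
BNE again: taken
r5=8-1=7
r5=7-8=-1
r5=(-1)+11=10
r2=8-2=6
CMP r2, #0  (cmp 6,0)
BNE again: taken
r5=10-1=9
r5=9-8=1
r5=1+11=12
r2=6-2=4
CMP r2, #0  (cmp 4,0)
BNE again: taken
r5=12-1=11
r5=11-8=3
r5=3+11=14
r2=4-2=2
CMP r2, #0  (cmp 2,0)
BNE again: taken
r5=14-1=13
r5=13-8=5
r5=5+11=16
r2=2-2=0
CMP r2, #0  (cmp 0,0)
BNE again: not taken
r5=16-11=5
halt.
Total executed instructions: 46.

46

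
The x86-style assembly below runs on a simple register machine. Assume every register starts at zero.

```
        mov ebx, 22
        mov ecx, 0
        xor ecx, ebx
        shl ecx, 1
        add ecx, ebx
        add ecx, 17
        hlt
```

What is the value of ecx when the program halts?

83

ebx=22
ecx=0
ecx=0^22=22
ecx=22<<1=44
ecx=44+22=66
ecx=66+17=83
halt.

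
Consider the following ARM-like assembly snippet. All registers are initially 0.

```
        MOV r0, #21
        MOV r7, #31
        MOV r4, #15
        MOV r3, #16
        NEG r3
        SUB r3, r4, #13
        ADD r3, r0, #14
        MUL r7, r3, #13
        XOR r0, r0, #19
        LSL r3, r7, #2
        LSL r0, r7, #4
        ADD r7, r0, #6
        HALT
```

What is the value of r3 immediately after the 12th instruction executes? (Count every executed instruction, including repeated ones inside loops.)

1820

after MOV r0, #21: r0=21
after MOV r7, #31: r7=31
after MOV r4, #15: r4=15
after MOV r3, #16: r3=16
after NEG r3: r3=-(16)=-16
after SUB r3, r4, #13: r3=15-13=2
after ADD r3, r0, #14: r3=21+14=35
after MUL r7, r3, #13: r7=35*13=455
after XOR r0, r0, #19: r0=21^19=6
after LSL r3, r7, #2: r3=455<<2=1820
after LSL r0, r7, #4: r0=455<<4=7280
after ADD r7, r0, #6: r7=7280+6=7286
After step 12: r3 = 1820.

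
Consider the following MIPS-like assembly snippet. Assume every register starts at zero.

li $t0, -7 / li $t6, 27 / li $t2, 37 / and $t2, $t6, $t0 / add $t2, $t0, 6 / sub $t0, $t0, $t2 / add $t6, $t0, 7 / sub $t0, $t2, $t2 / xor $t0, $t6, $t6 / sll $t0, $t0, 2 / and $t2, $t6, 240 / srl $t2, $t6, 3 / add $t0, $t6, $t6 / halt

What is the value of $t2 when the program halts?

0

after li $t0, -7: $t0=-7
after li $t6, 27: $t6=27
after li $t2, 37: $t2=37
after and $t2, $t6, $t0: $t2=27&(-7)=25
after add $t2, $t0, 6: $t2=(-7)+6=-1
after sub $t0, $t0, $t2: $t0=(-7)-(-1)=-6
after add $t6, $t0, 7: $t6=(-6)+7=1
after sub $t0, $t2, $t2: $t0=(-1)-(-1)=0
after xor $t0, $t6, $t6: $t0=1^1=0
after sll $t0, $t0, 2: $t0=0<<2=0
after and $t2, $t6, 240: $t2=1&240=0
after srl $t2, $t6, 3: $t2=1>>3=0
after add $t0, $t6, $t6: $t0=1+1=2
halt.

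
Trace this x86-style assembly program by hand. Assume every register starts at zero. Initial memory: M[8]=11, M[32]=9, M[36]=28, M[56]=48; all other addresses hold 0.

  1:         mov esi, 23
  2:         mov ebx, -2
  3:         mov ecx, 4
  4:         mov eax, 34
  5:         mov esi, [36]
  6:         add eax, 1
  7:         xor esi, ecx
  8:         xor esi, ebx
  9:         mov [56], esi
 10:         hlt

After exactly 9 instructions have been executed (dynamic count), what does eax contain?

mov esi, 23 → esi=23
mov ebx, -2 → ebx=-2
mov ecx, 4 → ecx=4
mov eax, 34 → eax=34
mov esi, [36] → esi=M[36]=28
add eax, 1 → eax=34+1=35
xor esi, ecx → esi=28^4=24
xor esi, ebx → esi=24^(-2)=-26
mov [56], esi → M[56]=-26
After step 9: eax = 35.

35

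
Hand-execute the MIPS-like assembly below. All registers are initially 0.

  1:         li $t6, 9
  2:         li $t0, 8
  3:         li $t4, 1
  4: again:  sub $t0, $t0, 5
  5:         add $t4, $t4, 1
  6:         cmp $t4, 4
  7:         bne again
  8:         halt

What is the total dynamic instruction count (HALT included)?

16

after li $t6, 9: $t6=9
after li $t0, 8: $t0=8
after li $t4, 1: $t4=1
after sub $t0, $t0, 5: $t0=8-5=3
after add $t4, $t4, 1: $t4=1+1=2
cmp $t4, 4  (cmp 2,4)
bne again: taken
after sub $t0, $t0, 5: $t0=3-5=-2
after add $t4, $t4, 1: $t4=2+1=3
cmp $t4, 4  (cmp 3,4)
bne again: taken
after sub $t0, $t0, 5: $t0=(-2)-5=-7
after add $t4, $t4, 1: $t4=3+1=4
cmp $t4, 4  (cmp 4,4)
bne again: not taken
halt.
Total executed instructions: 16.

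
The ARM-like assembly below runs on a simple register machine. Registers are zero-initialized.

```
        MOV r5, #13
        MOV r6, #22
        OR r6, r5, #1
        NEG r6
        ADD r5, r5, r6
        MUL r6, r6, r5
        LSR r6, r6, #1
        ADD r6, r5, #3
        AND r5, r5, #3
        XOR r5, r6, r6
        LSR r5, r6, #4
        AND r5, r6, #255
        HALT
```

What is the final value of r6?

3

after MOV r5, #13: r5=13
after MOV r6, #22: r6=22
after OR r6, r5, #1: r6=13|1=13
after NEG r6: r6=-(13)=-13
after ADD r5, r5, r6: r5=13+(-13)=0
after MUL r6, r6, r5: r6=(-13)*0=0
after LSR r6, r6, #1: r6=0>>1=0
after ADD r6, r5, #3: r6=0+3=3
after AND r5, r5, #3: r5=0&3=0
after XOR r5, r6, r6: r5=3^3=0
after LSR r5, r6, #4: r5=3>>4=0
after AND r5, r6, #255: r5=3&255=3
halt.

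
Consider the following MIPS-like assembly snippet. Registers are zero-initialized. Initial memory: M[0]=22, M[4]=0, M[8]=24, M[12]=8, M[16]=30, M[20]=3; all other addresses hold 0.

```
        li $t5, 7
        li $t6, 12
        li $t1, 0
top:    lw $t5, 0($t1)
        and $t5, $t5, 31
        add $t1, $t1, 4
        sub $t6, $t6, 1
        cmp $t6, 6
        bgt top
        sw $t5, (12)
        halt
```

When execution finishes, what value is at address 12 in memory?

after li $t5, 7: $t5=7
after li $t6, 12: $t6=12
after li $t1, 0: $t1=0
after lw $t5, 0($t1): $t5=M[0]=22
after and $t5, $t5, 31: $t5=22&31=22
after add $t1, $t1, 4: $t1=0+4=4
after sub $t6, $t6, 1: $t6=12-1=11
cmp $t6, 6  (cmp 11,6)
bgt top: taken
after lw $t5, 0($t1): $t5=M[4]=0
after and $t5, $t5, 31: $t5=0&31=0
after add $t1, $t1, 4: $t1=4+4=8
after sub $t6, $t6, 1: $t6=11-1=10
cmp $t6, 6  (cmp 10,6)
bgt top: taken
after lw $t5, 0($t1): $t5=M[8]=24
after and $t5, $t5, 31: $t5=24&31=24
after add $t1, $t1, 4: $t1=8+4=12
after sub $t6, $t6, 1: $t6=10-1=9
cmp $t6, 6  (cmp 9,6)
bgt top: taken
after lw $t5, 0($t1): $t5=M[12]=8
after and $t5, $t5, 31: $t5=8&31=8
after add $t1, $t1, 4: $t1=12+4=16
after sub $t6, $t6, 1: $t6=9-1=8
cmp $t6, 6  (cmp 8,6)
bgt top: taken
after lw $t5, 0($t1): $t5=M[16]=30
after and $t5, $t5, 31: $t5=30&31=30
after add $t1, $t1, 4: $t1=16+4=20
after sub $t6, $t6, 1: $t6=8-1=7
cmp $t6, 6  (cmp 7,6)
bgt top: taken
after lw $t5, 0($t1): $t5=M[20]=3
after and $t5, $t5, 31: $t5=3&31=3
after add $t1, $t1, 4: $t1=20+4=24
after sub $t6, $t6, 1: $t6=7-1=6
cmp $t6, 6  (cmp 6,6)
bgt top: not taken
sw $t5, (12) → M[12]=3
halt.

3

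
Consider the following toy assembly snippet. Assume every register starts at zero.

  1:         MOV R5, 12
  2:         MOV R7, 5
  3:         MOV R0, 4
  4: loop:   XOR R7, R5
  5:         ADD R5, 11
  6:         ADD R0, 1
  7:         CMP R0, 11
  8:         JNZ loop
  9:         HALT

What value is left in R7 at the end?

R5=12
R7=5
R0=4
R7=5^12=9
R5=12+11=23
R0=4+1=5
CMP R0, 11  (cmp 5,11)
JNZ loop: taken
R7=9^23=30
R5=23+11=34
R0=5+1=6
CMP R0, 11  (cmp 6,11)
JNZ loop: taken
R7=30^34=60
R5=34+11=45
R0=6+1=7
CMP R0, 11  (cmp 7,11)
JNZ loop: taken
R7=60^45=17
R5=45+11=56
R0=7+1=8
CMP R0, 11  (cmp 8,11)
JNZ loop: taken
R7=17^56=41
R5=56+11=67
R0=8+1=9
CMP R0, 11  (cmp 9,11)
JNZ loop: taken
R7=41^67=106
R5=67+11=78
R0=9+1=10
CMP R0, 11  (cmp 10,11)
JNZ loop: taken
R7=106^78=36
R5=78+11=89
R0=10+1=11
CMP R0, 11  (cmp 11,11)
JNZ loop: not taken
halt.

36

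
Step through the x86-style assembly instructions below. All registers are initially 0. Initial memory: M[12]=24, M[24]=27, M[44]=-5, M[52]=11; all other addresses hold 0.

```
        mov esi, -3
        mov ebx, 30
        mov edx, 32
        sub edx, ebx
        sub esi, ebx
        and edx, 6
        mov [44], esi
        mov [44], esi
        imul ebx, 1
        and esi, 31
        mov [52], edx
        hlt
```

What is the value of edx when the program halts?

2

esi=-3
ebx=30
edx=32
edx=32-30=2
esi=(-3)-30=-33
edx=2&6=2
mov [44], esi → M[44]=-33
mov [44], esi → M[44]=-33
ebx=30*1=30
esi=(-33)&31=31
mov [52], edx → M[52]=2
halt.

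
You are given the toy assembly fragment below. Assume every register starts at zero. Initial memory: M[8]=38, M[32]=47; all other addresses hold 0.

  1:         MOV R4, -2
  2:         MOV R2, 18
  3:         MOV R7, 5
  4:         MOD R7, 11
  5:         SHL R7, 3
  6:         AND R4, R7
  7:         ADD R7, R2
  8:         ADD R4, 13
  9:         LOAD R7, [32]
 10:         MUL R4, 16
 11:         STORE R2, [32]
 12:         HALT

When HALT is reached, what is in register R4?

after MOV R4, -2: R4=-2
after MOV R2, 18: R2=18
after MOV R7, 5: R7=5
after MOD R7, 11: R7=5%11=5
after SHL R7, 3: R7=5<<3=40
after AND R4, R7: R4=(-2)&40=40
after ADD R7, R2: R7=40+18=58
after ADD R4, 13: R4=40+13=53
after LOAD R7, [32]: R7=M[32]=47
after MUL R4, 16: R4=53*16=848
STORE R2, [32] → M[32]=18
halt.

848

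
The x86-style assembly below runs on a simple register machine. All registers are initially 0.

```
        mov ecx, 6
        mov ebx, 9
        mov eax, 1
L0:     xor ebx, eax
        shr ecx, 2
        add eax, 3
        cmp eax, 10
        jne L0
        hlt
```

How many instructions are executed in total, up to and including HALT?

after mov ecx, 6: ecx=6
after mov ebx, 9: ebx=9
after mov eax, 1: eax=1
after xor ebx, eax: ebx=9^1=8
after shr ecx, 2: ecx=6>>2=1
after add eax, 3: eax=1+3=4
cmp eax, 10  (cmp 4,10)
jne L0: taken
after xor ebx, eax: ebx=8^4=12
after shr ecx, 2: ecx=1>>2=0
after add eax, 3: eax=4+3=7
cmp eax, 10  (cmp 7,10)
jne L0: taken
after xor ebx, eax: ebx=12^7=11
after shr ecx, 2: ecx=0>>2=0
after add eax, 3: eax=7+3=10
cmp eax, 10  (cmp 10,10)
jne L0: not taken
halt.
Total executed instructions: 19.

19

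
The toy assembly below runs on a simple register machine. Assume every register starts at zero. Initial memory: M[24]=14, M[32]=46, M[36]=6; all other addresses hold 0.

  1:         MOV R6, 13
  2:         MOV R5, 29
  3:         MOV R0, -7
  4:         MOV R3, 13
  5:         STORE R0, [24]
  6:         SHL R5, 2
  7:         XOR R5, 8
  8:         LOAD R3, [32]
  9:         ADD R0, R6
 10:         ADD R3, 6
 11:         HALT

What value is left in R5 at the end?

after MOV R6, 13: R6=13
after MOV R5, 29: R5=29
after MOV R0, -7: R0=-7
after MOV R3, 13: R3=13
STORE R0, [24] → M[24]=-7
after SHL R5, 2: R5=29<<2=116
after XOR R5, 8: R5=116^8=124
after LOAD R3, [32]: R3=M[32]=46
after ADD R0, R6: R0=(-7)+13=6
after ADD R3, 6: R3=46+6=52
halt.

124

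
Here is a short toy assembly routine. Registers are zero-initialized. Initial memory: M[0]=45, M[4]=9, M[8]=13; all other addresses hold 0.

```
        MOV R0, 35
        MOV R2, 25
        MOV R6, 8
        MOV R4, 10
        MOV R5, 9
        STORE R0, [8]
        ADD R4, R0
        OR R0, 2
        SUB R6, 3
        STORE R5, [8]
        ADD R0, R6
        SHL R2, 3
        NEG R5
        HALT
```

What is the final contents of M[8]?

9

after MOV R0, 35: R0=35
after MOV R2, 25: R2=25
after MOV R6, 8: R6=8
after MOV R4, 10: R4=10
after MOV R5, 9: R5=9
STORE R0, [8] → M[8]=35
after ADD R4, R0: R4=10+35=45
after OR R0, 2: R0=35|2=35
after SUB R6, 3: R6=8-3=5
STORE R5, [8] → M[8]=9
after ADD R0, R6: R0=35+5=40
after SHL R2, 3: R2=25<<3=200
after NEG R5: R5=-(9)=-9
halt.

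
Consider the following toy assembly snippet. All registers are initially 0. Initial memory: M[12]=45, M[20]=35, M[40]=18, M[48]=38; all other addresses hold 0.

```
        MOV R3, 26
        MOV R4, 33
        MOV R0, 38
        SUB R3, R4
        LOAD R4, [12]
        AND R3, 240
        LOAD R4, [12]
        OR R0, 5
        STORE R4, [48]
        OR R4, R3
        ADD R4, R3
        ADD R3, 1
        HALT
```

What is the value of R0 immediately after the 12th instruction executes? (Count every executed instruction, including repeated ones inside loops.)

39

MOV R3, 26 → R3=26
MOV R4, 33 → R4=33
MOV R0, 38 → R0=38
SUB R3, R4 → R3=26-33=-7
LOAD R4, [12] → R4=M[12]=45
AND R3, 240 → R3=(-7)&240=240
LOAD R4, [12] → R4=M[12]=45
OR R0, 5 → R0=38|5=39
STORE R4, [48] → M[48]=45
OR R4, R3 → R4=45|240=253
ADD R4, R3 → R4=253+240=493
ADD R3, 1 → R3=240+1=241
After step 12: R0 = 39.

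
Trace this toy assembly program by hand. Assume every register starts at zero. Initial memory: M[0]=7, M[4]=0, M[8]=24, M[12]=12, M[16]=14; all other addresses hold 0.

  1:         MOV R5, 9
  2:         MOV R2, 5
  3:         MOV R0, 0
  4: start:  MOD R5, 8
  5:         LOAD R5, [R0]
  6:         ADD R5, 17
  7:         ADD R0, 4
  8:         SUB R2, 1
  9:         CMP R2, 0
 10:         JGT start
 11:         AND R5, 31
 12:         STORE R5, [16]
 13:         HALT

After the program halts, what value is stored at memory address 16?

R5=9
R2=5
R0=0
R5=9%8=1
R5=M[0]=7
R5=7+17=24
R0=0+4=4
R2=5-1=4
CMP R2, 0  (cmp 4,0)
JGT start: taken
R5=24%8=0
R5=M[4]=0
R5=0+17=17
R0=4+4=8
R2=4-1=3
CMP R2, 0  (cmp 3,0)
JGT start: taken
R5=17%8=1
R5=M[8]=24
R5=24+17=41
R0=8+4=12
R2=3-1=2
CMP R2, 0  (cmp 2,0)
JGT start: taken
R5=41%8=1
R5=M[12]=12
R5=12+17=29
R0=12+4=16
R2=2-1=1
CMP R2, 0  (cmp 1,0)
JGT start: taken
R5=29%8=5
R5=M[16]=14
R5=14+17=31
R0=16+4=20
R2=1-1=0
CMP R2, 0  (cmp 0,0)
JGT start: not taken
R5=31&31=31
STORE R5, [16] → M[16]=31
halt.

31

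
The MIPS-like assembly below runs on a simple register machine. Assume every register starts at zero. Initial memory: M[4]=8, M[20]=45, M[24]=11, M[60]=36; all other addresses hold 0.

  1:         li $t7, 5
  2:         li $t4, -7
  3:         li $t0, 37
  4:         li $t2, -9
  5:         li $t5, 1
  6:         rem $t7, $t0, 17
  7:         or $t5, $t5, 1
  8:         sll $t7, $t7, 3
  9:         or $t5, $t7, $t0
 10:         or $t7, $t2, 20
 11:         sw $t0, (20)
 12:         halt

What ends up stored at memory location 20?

li $t7, 5 → $t7=5
li $t4, -7 → $t4=-7
li $t0, 37 → $t0=37
li $t2, -9 → $t2=-9
li $t5, 1 → $t5=1
rem $t7, $t0, 17 → $t7=37%17=3
or $t5, $t5, 1 → $t5=1|1=1
sll $t7, $t7, 3 → $t7=3<<3=24
or $t5, $t7, $t0 → $t5=24|37=61
or $t7, $t2, 20 → $t7=(-9)|20=-9
sw $t0, (20) → M[20]=37
halt.

37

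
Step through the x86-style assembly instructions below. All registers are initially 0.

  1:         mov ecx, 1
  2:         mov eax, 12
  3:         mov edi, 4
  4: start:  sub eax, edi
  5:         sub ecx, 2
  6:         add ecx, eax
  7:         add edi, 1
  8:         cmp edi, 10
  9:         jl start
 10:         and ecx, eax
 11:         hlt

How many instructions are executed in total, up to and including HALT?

mov ecx, 1 → ecx=1
mov eax, 12 → eax=12
mov edi, 4 → edi=4
sub eax, edi → eax=12-4=8
sub ecx, 2 → ecx=1-2=-1
add ecx, eax → ecx=(-1)+8=7
add edi, 1 → edi=4+1=5
cmp edi, 10  (cmp 5,10)
jl start: taken
sub eax, edi → eax=8-5=3
sub ecx, 2 → ecx=7-2=5
add ecx, eax → ecx=5+3=8
add edi, 1 → edi=5+1=6
cmp edi, 10  (cmp 6,10)
jl start: taken
sub eax, edi → eax=3-6=-3
sub ecx, 2 → ecx=8-2=6
add ecx, eax → ecx=6+(-3)=3
add edi, 1 → edi=6+1=7
cmp edi, 10  (cmp 7,10)
jl start: taken
sub eax, edi → eax=(-3)-7=-10
sub ecx, 2 → ecx=3-2=1
add ecx, eax → ecx=1+(-10)=-9
add edi, 1 → edi=7+1=8
cmp edi, 10  (cmp 8,10)
jl start: taken
sub eax, edi → eax=(-10)-8=-18
sub ecx, 2 → ecx=(-9)-2=-11
add ecx, eax → ecx=(-11)+(-18)=-29
add edi, 1 → edi=8+1=9
cmp edi, 10  (cmp 9,10)
jl start: taken
sub eax, edi → eax=(-18)-9=-27
sub ecx, 2 → ecx=(-29)-2=-31
add ecx, eax → ecx=(-31)+(-27)=-58
add edi, 1 → edi=9+1=10
cmp edi, 10  (cmp 10,10)
jl start: not taken
and ecx, eax → ecx=(-58)&(-27)=-60
halt.
Total executed instructions: 41.

41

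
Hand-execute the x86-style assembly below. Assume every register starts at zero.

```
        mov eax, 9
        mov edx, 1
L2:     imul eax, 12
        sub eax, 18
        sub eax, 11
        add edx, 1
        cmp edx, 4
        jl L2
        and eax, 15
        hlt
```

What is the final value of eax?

7

mov eax, 9 → eax=9
mov edx, 1 → edx=1
imul eax, 12 → eax=9*12=108
sub eax, 18 → eax=108-18=90
sub eax, 11 → eax=90-11=79
add edx, 1 → edx=1+1=2
cmp edx, 4  (cmp 2,4)
jl L2: taken
imul eax, 12 → eax=79*12=948
sub eax, 18 → eax=948-18=930
sub eax, 11 → eax=930-11=919
add edx, 1 → edx=2+1=3
cmp edx, 4  (cmp 3,4)
jl L2: taken
imul eax, 12 → eax=919*12=11028
sub eax, 18 → eax=11028-18=11010
sub eax, 11 → eax=11010-11=10999
add edx, 1 → edx=3+1=4
cmp edx, 4  (cmp 4,4)
jl L2: not taken
and eax, 15 → eax=10999&15=7
halt.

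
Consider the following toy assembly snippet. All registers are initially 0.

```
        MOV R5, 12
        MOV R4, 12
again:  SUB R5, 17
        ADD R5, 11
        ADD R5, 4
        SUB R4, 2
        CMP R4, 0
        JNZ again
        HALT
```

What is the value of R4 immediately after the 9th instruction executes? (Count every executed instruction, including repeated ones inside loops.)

R5=12
R4=12
R5=12-17=-5
R5=(-5)+11=6
R5=6+4=10
R4=12-2=10
CMP R4, 0  (cmp 10,0)
JNZ again: taken
R5=10-17=-7
After step 9: R4 = 10.

10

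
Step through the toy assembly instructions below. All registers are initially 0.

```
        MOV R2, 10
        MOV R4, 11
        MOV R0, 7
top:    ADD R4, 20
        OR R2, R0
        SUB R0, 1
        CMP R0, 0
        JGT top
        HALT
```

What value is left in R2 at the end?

15

MOV R2, 10 → R2=10
MOV R4, 11 → R4=11
MOV R0, 7 → R0=7
ADD R4, 20 → R4=11+20=31
OR R2, R0 → R2=10|7=15
SUB R0, 1 → R0=7-1=6
CMP R0, 0  (cmp 6,0)
JGT top: taken
ADD R4, 20 → R4=31+20=51
OR R2, R0 → R2=15|6=15
SUB R0, 1 → R0=6-1=5
CMP R0, 0  (cmp 5,0)
JGT top: taken
ADD R4, 20 → R4=51+20=71
OR R2, R0 → R2=15|5=15
SUB R0, 1 → R0=5-1=4
CMP R0, 0  (cmp 4,0)
JGT top: taken
ADD R4, 20 → R4=71+20=91
OR R2, R0 → R2=15|4=15
SUB R0, 1 → R0=4-1=3
CMP R0, 0  (cmp 3,0)
JGT top: taken
ADD R4, 20 → R4=91+20=111
OR R2, R0 → R2=15|3=15
SUB R0, 1 → R0=3-1=2
CMP R0, 0  (cmp 2,0)
JGT top: taken
ADD R4, 20 → R4=111+20=131
OR R2, R0 → R2=15|2=15
SUB R0, 1 → R0=2-1=1
CMP R0, 0  (cmp 1,0)
JGT top: taken
ADD R4, 20 → R4=131+20=151
OR R2, R0 → R2=15|1=15
SUB R0, 1 → R0=1-1=0
CMP R0, 0  (cmp 0,0)
JGT top: not taken
halt.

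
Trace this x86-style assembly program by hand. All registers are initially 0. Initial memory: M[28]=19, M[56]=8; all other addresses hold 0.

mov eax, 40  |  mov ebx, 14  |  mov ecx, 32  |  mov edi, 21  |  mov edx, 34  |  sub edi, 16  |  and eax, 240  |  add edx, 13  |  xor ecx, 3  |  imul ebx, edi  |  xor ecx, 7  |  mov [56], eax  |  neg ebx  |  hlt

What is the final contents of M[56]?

mov eax, 40 → eax=40
mov ebx, 14 → ebx=14
mov ecx, 32 → ecx=32
mov edi, 21 → edi=21
mov edx, 34 → edx=34
sub edi, 16 → edi=21-16=5
and eax, 240 → eax=40&240=32
add edx, 13 → edx=34+13=47
xor ecx, 3 → ecx=32^3=35
imul ebx, edi → ebx=14*5=70
xor ecx, 7 → ecx=35^7=36
mov [56], eax → M[56]=32
neg ebx → ebx=-(70)=-70
halt.

32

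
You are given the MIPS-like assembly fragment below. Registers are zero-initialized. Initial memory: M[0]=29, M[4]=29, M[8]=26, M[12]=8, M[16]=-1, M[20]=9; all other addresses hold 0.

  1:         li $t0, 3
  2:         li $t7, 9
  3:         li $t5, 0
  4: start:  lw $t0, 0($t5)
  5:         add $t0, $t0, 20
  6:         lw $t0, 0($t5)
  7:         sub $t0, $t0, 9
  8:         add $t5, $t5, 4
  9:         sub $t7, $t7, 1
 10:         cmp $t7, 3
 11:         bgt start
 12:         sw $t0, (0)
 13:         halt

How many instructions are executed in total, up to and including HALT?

53

li $t0, 3 → $t0=3
li $t7, 9 → $t7=9
li $t5, 0 → $t5=0
lw $t0, 0($t5) → $t0=M[0]=29
add $t0, $t0, 20 → $t0=29+20=49
lw $t0, 0($t5) → $t0=M[0]=29
sub $t0, $t0, 9 → $t0=29-9=20
add $t5, $t5, 4 → $t5=0+4=4
sub $t7, $t7, 1 → $t7=9-1=8
cmp $t7, 3  (cmp 8,3)
bgt start: taken
lw $t0, 0($t5) → $t0=M[4]=29
add $t0, $t0, 20 → $t0=29+20=49
lw $t0, 0($t5) → $t0=M[4]=29
sub $t0, $t0, 9 → $t0=29-9=20
add $t5, $t5, 4 → $t5=4+4=8
sub $t7, $t7, 1 → $t7=8-1=7
cmp $t7, 3  (cmp 7,3)
bgt start: taken
lw $t0, 0($t5) → $t0=M[8]=26
add $t0, $t0, 20 → $t0=26+20=46
lw $t0, 0($t5) → $t0=M[8]=26
sub $t0, $t0, 9 → $t0=26-9=17
add $t5, $t5, 4 → $t5=8+4=12
sub $t7, $t7, 1 → $t7=7-1=6
cmp $t7, 3  (cmp 6,3)
bgt start: taken
lw $t0, 0($t5) → $t0=M[12]=8
add $t0, $t0, 20 → $t0=8+20=28
lw $t0, 0($t5) → $t0=M[12]=8
sub $t0, $t0, 9 → $t0=8-9=-1
add $t5, $t5, 4 → $t5=12+4=16
sub $t7, $t7, 1 → $t7=6-1=5
cmp $t7, 3  (cmp 5,3)
bgt start: taken
lw $t0, 0($t5) → $t0=M[16]=-1
add $t0, $t0, 20 → $t0=(-1)+20=19
lw $t0, 0($t5) → $t0=M[16]=-1
sub $t0, $t0, 9 → $t0=(-1)-9=-10
add $t5, $t5, 4 → $t5=16+4=20
sub $t7, $t7, 1 → $t7=5-1=4
cmp $t7, 3  (cmp 4,3)
bgt start: taken
lw $t0, 0($t5) → $t0=M[20]=9
add $t0, $t0, 20 → $t0=9+20=29
lw $t0, 0($t5) → $t0=M[20]=9
sub $t0, $t0, 9 → $t0=9-9=0
add $t5, $t5, 4 → $t5=20+4=24
sub $t7, $t7, 1 → $t7=4-1=3
cmp $t7, 3  (cmp 3,3)
bgt start: not taken
sw $t0, (0) → M[0]=0
halt.
Total executed instructions: 53.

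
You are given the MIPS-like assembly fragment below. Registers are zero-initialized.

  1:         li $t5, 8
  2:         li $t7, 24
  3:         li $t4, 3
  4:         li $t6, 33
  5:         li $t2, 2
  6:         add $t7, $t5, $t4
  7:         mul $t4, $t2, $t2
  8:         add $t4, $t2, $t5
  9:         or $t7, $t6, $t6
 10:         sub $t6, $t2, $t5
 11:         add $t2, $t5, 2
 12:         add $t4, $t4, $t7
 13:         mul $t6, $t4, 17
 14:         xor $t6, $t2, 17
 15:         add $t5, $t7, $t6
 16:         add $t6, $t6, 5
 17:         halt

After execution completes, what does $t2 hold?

$t5=8
$t7=24
$t4=3
$t6=33
$t2=2
$t7=8+3=11
$t4=2*2=4
$t4=2+8=10
$t7=33|33=33
$t6=2-8=-6
$t2=8+2=10
$t4=10+33=43
$t6=43*17=731
$t6=10^17=27
$t5=33+27=60
$t6=27+5=32
halt.

10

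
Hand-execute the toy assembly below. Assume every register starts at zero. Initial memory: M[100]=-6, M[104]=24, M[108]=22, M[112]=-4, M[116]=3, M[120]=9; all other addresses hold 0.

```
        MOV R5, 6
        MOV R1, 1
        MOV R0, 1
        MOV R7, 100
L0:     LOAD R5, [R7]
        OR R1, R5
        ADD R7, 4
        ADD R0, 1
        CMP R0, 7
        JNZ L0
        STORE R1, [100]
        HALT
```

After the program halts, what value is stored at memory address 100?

R5=6
R1=1
R0=1
R7=100
R5=M[100]=-6
R1=1|(-6)=-5
R7=100+4=104
R0=1+1=2
CMP R0, 7  (cmp 2,7)
JNZ L0: taken
R5=M[104]=24
R1=(-5)|24=-5
R7=104+4=108
R0=2+1=3
CMP R0, 7  (cmp 3,7)
JNZ L0: taken
R5=M[108]=22
R1=(-5)|22=-1
R7=108+4=112
R0=3+1=4
CMP R0, 7  (cmp 4,7)
JNZ L0: taken
R5=M[112]=-4
R1=(-1)|(-4)=-1
R7=112+4=116
R0=4+1=5
CMP R0, 7  (cmp 5,7)
JNZ L0: taken
R5=M[116]=3
R1=(-1)|3=-1
R7=116+4=120
R0=5+1=6
CMP R0, 7  (cmp 6,7)
JNZ L0: taken
R5=M[120]=9
R1=(-1)|9=-1
R7=120+4=124
R0=6+1=7
CMP R0, 7  (cmp 7,7)
JNZ L0: not taken
STORE R1, [100] → M[100]=-1
halt.

-1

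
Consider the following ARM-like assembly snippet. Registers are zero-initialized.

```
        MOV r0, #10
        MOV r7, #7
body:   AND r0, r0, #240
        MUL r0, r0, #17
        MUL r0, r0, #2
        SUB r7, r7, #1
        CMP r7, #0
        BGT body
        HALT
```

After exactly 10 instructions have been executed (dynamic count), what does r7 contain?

MOV r0, #10 → r0=10
MOV r7, #7 → r7=7
AND r0, r0, #240 → r0=10&240=0
MUL r0, r0, #17 → r0=0*17=0
MUL r0, r0, #2 → r0=0*2=0
SUB r7, r7, #1 → r7=7-1=6
CMP r7, #0  (cmp 6,0)
BGT body: taken
AND r0, r0, #240 → r0=0&240=0
MUL r0, r0, #17 → r0=0*17=0
After step 10: r7 = 6.

6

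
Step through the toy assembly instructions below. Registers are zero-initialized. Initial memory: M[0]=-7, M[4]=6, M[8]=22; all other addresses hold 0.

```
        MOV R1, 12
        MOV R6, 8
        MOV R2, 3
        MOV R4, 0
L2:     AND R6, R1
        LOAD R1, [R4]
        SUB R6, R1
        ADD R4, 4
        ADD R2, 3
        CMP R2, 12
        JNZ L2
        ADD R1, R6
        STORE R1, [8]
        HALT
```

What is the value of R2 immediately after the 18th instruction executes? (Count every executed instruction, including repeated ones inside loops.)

after MOV R1, 12: R1=12
after MOV R6, 8: R6=8
after MOV R2, 3: R2=3
after MOV R4, 0: R4=0
after AND R6, R1: R6=8&12=8
after LOAD R1, [R4]: R1=M[0]=-7
after SUB R6, R1: R6=8-(-7)=15
after ADD R4, 4: R4=0+4=4
after ADD R2, 3: R2=3+3=6
CMP R2, 12  (cmp 6,12)
JNZ L2: taken
after AND R6, R1: R6=15&(-7)=9
after LOAD R1, [R4]: R1=M[4]=6
after SUB R6, R1: R6=9-6=3
after ADD R4, 4: R4=4+4=8
after ADD R2, 3: R2=6+3=9
CMP R2, 12  (cmp 9,12)
JNZ L2: taken
After step 18: R2 = 9.

9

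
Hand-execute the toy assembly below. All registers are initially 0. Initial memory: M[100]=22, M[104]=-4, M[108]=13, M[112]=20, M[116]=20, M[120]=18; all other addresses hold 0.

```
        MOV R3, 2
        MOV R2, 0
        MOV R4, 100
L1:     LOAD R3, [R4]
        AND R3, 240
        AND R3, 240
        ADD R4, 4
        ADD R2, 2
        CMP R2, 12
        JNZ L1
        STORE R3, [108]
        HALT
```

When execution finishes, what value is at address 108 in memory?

after MOV R3, 2: R3=2
after MOV R2, 0: R2=0
after MOV R4, 100: R4=100
after LOAD R3, [R4]: R3=M[100]=22
after AND R3, 240: R3=22&240=16
after AND R3, 240: R3=16&240=16
after ADD R4, 4: R4=100+4=104
after ADD R2, 2: R2=0+2=2
CMP R2, 12  (cmp 2,12)
JNZ L1: taken
after LOAD R3, [R4]: R3=M[104]=-4
after AND R3, 240: R3=(-4)&240=240
after AND R3, 240: R3=240&240=240
after ADD R4, 4: R4=104+4=108
after ADD R2, 2: R2=2+2=4
CMP R2, 12  (cmp 4,12)
JNZ L1: taken
after LOAD R3, [R4]: R3=M[108]=13
after AND R3, 240: R3=13&240=0
after AND R3, 240: R3=0&240=0
after ADD R4, 4: R4=108+4=112
after ADD R2, 2: R2=4+2=6
CMP R2, 12  (cmp 6,12)
JNZ L1: taken
after LOAD R3, [R4]: R3=M[112]=20
after AND R3, 240: R3=20&240=16
after AND R3, 240: R3=16&240=16
after ADD R4, 4: R4=112+4=116
after ADD R2, 2: R2=6+2=8
CMP R2, 12  (cmp 8,12)
JNZ L1: taken
after LOAD R3, [R4]: R3=M[116]=20
after AND R3, 240: R3=20&240=16
after AND R3, 240: R3=16&240=16
after ADD R4, 4: R4=116+4=120
after ADD R2, 2: R2=8+2=10
CMP R2, 12  (cmp 10,12)
JNZ L1: taken
after LOAD R3, [R4]: R3=M[120]=18
after AND R3, 240: R3=18&240=16
after AND R3, 240: R3=16&240=16
after ADD R4, 4: R4=120+4=124
after ADD R2, 2: R2=10+2=12
CMP R2, 12  (cmp 12,12)
JNZ L1: not taken
STORE R3, [108] → M[108]=16
halt.

16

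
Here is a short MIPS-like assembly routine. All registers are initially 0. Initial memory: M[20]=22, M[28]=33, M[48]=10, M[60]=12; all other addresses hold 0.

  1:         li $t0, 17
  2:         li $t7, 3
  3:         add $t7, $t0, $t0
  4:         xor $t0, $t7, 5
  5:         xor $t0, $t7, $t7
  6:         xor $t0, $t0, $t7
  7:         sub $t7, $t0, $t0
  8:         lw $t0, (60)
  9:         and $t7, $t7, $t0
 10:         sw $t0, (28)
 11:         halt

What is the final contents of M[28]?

12

li $t0, 17 → $t0=17
li $t7, 3 → $t7=3
add $t7, $t0, $t0 → $t7=17+17=34
xor $t0, $t7, 5 → $t0=34^5=39
xor $t0, $t7, $t7 → $t0=34^34=0
xor $t0, $t0, $t7 → $t0=0^34=34
sub $t7, $t0, $t0 → $t7=34-34=0
lw $t0, (60) → $t0=M[60]=12
and $t7, $t7, $t0 → $t7=0&12=0
sw $t0, (28) → M[28]=12
halt.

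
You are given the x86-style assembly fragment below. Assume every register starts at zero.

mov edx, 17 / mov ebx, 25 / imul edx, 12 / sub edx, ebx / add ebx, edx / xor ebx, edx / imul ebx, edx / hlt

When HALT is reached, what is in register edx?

179

mov edx, 17 → edx=17
mov ebx, 25 → ebx=25
imul edx, 12 → edx=17*12=204
sub edx, ebx → edx=204-25=179
add ebx, edx → ebx=25+179=204
xor ebx, edx → ebx=204^179=127
imul ebx, edx → ebx=127*179=22733
halt.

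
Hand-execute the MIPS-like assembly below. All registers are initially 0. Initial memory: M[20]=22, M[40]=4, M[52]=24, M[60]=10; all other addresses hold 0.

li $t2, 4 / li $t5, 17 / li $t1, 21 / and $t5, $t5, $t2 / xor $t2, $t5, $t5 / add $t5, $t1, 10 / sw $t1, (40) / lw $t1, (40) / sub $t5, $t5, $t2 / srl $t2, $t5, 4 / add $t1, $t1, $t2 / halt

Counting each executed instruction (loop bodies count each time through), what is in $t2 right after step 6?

0

after li $t2, 4: $t2=4
after li $t5, 17: $t5=17
after li $t1, 21: $t1=21
after and $t5, $t5, $t2: $t5=17&4=0
after xor $t2, $t5, $t5: $t2=0^0=0
after add $t5, $t1, 10: $t5=21+10=31
After step 6: $t2 = 0.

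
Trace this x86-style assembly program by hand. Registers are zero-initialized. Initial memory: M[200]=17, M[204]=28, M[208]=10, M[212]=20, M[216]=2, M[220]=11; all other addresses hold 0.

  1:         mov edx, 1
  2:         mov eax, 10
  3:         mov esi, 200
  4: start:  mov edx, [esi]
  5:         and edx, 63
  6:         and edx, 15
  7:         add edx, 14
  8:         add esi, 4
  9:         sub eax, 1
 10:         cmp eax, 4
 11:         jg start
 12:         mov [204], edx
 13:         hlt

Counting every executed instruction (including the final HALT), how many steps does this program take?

53

edx=1
eax=10
esi=200
edx=M[200]=17
edx=17&63=17
edx=17&15=1
edx=1+14=15
esi=200+4=204
eax=10-1=9
cmp eax, 4  (cmp 9,4)
jg start: taken
edx=M[204]=28
edx=28&63=28
edx=28&15=12
edx=12+14=26
esi=204+4=208
eax=9-1=8
cmp eax, 4  (cmp 8,4)
jg start: taken
edx=M[208]=10
edx=10&63=10
edx=10&15=10
edx=10+14=24
esi=208+4=212
eax=8-1=7
cmp eax, 4  (cmp 7,4)
jg start: taken
edx=M[212]=20
edx=20&63=20
edx=20&15=4
edx=4+14=18
esi=212+4=216
eax=7-1=6
cmp eax, 4  (cmp 6,4)
jg start: taken
edx=M[216]=2
edx=2&63=2
edx=2&15=2
edx=2+14=16
esi=216+4=220
eax=6-1=5
cmp eax, 4  (cmp 5,4)
jg start: taken
edx=M[220]=11
edx=11&63=11
edx=11&15=11
edx=11+14=25
esi=220+4=224
eax=5-1=4
cmp eax, 4  (cmp 4,4)
jg start: not taken
mov [204], edx → M[204]=25
halt.
Total executed instructions: 53.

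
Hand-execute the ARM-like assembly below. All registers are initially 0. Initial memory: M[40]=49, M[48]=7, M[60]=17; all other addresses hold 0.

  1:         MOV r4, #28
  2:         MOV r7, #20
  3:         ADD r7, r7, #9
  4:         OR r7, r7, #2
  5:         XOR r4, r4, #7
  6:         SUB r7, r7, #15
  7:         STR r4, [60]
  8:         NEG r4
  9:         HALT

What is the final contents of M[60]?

27

MOV r4, #28 → r4=28
MOV r7, #20 → r7=20
ADD r7, r7, #9 → r7=20+9=29
OR r7, r7, #2 → r7=29|2=31
XOR r4, r4, #7 → r4=28^7=27
SUB r7, r7, #15 → r7=31-15=16
STR r4, [60] → M[60]=27
NEG r4 → r4=-(27)=-27
halt.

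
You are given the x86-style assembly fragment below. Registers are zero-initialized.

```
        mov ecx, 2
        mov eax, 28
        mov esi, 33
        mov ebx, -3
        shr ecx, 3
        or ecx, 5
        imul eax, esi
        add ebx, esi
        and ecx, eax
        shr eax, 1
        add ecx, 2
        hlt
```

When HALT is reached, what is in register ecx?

after mov ecx, 2: ecx=2
after mov eax, 28: eax=28
after mov esi, 33: esi=33
after mov ebx, -3: ebx=-3
after shr ecx, 3: ecx=2>>3=0
after or ecx, 5: ecx=0|5=5
after imul eax, esi: eax=28*33=924
after add ebx, esi: ebx=(-3)+33=30
after and ecx, eax: ecx=5&924=4
after shr eax, 1: eax=924>>1=462
after add ecx, 2: ecx=4+2=6
halt.

6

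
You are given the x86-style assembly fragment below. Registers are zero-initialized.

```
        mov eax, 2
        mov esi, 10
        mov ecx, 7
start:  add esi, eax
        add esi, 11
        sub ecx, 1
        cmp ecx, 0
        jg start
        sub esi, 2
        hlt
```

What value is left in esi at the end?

99

mov eax, 2 → eax=2
mov esi, 10 → esi=10
mov ecx, 7 → ecx=7
add esi, eax → esi=10+2=12
add esi, 11 → esi=12+11=23
sub ecx, 1 → ecx=7-1=6
cmp ecx, 0  (cmp 6,0)
jg start: taken
add esi, eax → esi=23+2=25
add esi, 11 → esi=25+11=36
sub ecx, 1 → ecx=6-1=5
cmp ecx, 0  (cmp 5,0)
jg start: taken
add esi, eax → esi=36+2=38
add esi, 11 → esi=38+11=49
sub ecx, 1 → ecx=5-1=4
cmp ecx, 0  (cmp 4,0)
jg start: taken
add esi, eax → esi=49+2=51
add esi, 11 → esi=51+11=62
sub ecx, 1 → ecx=4-1=3
cmp ecx, 0  (cmp 3,0)
jg start: taken
add esi, eax → esi=62+2=64
add esi, 11 → esi=64+11=75
sub ecx, 1 → ecx=3-1=2
cmp ecx, 0  (cmp 2,0)
jg start: taken
add esi, eax → esi=75+2=77
add esi, 11 → esi=77+11=88
sub ecx, 1 → ecx=2-1=1
cmp ecx, 0  (cmp 1,0)
jg start: taken
add esi, eax → esi=88+2=90
add esi, 11 → esi=90+11=101
sub ecx, 1 → ecx=1-1=0
cmp ecx, 0  (cmp 0,0)
jg start: not taken
sub esi, 2 → esi=101-2=99
halt.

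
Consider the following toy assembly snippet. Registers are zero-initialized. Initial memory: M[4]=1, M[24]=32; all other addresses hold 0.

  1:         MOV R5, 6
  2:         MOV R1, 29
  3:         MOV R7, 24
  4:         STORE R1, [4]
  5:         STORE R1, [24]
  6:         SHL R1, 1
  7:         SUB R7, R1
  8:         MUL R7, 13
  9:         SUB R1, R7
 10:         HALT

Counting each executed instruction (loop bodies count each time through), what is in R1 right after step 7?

58

R5=6
R1=29
R7=24
STORE R1, [4] → M[4]=29
STORE R1, [24] → M[24]=29
R1=29<<1=58
R7=24-58=-34
After step 7: R1 = 58.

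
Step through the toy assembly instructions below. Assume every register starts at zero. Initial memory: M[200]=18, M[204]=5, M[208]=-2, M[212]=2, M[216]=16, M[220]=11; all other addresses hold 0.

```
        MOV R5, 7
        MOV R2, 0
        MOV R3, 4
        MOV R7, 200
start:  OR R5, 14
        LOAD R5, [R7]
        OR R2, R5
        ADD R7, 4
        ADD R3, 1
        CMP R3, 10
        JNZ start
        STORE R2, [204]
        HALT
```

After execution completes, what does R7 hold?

224

R5=7
R2=0
R3=4
R7=200
R5=7|14=15
R5=M[200]=18
R2=0|18=18
R7=200+4=204
R3=4+1=5
CMP R3, 10  (cmp 5,10)
JNZ start: taken
R5=18|14=30
R5=M[204]=5
R2=18|5=23
R7=204+4=208
R3=5+1=6
CMP R3, 10  (cmp 6,10)
JNZ start: taken
R5=5|14=15
R5=M[208]=-2
R2=23|(-2)=-1
R7=208+4=212
R3=6+1=7
CMP R3, 10  (cmp 7,10)
JNZ start: taken
R5=(-2)|14=-2
R5=M[212]=2
R2=(-1)|2=-1
R7=212+4=216
R3=7+1=8
CMP R3, 10  (cmp 8,10)
JNZ start: taken
R5=2|14=14
R5=M[216]=16
R2=(-1)|16=-1
R7=216+4=220
R3=8+1=9
CMP R3, 10  (cmp 9,10)
JNZ start: taken
R5=16|14=30
R5=M[220]=11
R2=(-1)|11=-1
R7=220+4=224
R3=9+1=10
CMP R3, 10  (cmp 10,10)
JNZ start: not taken
STORE R2, [204] → M[204]=-1
halt.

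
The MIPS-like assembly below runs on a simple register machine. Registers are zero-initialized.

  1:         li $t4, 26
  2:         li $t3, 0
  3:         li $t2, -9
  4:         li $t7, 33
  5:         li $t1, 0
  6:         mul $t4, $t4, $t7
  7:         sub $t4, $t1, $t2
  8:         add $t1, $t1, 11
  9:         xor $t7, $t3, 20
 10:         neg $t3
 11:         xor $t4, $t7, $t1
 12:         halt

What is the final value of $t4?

31

$t4=26
$t3=0
$t2=-9
$t7=33
$t1=0
$t4=26*33=858
$t4=0-(-9)=9
$t1=0+11=11
$t7=0^20=20
$t3=-(0)=0
$t4=20^11=31
halt.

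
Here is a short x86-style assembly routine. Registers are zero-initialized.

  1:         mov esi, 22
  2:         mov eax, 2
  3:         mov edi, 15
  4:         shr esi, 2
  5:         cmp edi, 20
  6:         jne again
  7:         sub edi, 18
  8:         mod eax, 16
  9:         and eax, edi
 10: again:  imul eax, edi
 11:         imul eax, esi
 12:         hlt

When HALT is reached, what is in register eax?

esi=22
eax=2
edi=15
esi=22>>2=5
cmp edi, 20  (cmp 15,20)
jne again: taken
eax=2*15=30
eax=30*5=150
halt.

150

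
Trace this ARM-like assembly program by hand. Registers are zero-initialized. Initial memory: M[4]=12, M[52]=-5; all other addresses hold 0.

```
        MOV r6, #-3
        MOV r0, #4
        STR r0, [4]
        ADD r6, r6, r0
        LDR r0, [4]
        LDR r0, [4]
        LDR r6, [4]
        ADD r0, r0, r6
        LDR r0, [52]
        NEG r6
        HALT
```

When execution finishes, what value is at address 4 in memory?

4

after MOV r6, #-3: r6=-3
after MOV r0, #4: r0=4
STR r0, [4] → M[4]=4
after ADD r6, r6, r0: r6=(-3)+4=1
after LDR r0, [4]: r0=M[4]=4
after LDR r0, [4]: r0=M[4]=4
after LDR r6, [4]: r6=M[4]=4
after ADD r0, r0, r6: r0=4+4=8
after LDR r0, [52]: r0=M[52]=-5
after NEG r6: r6=-(4)=-4
halt.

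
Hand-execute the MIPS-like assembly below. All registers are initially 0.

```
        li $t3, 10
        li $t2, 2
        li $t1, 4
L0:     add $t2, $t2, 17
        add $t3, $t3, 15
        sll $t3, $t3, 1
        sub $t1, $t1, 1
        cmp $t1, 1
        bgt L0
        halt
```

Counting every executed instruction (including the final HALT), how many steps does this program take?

22

li $t3, 10 → $t3=10
li $t2, 2 → $t2=2
li $t1, 4 → $t1=4
add $t2, $t2, 17 → $t2=2+17=19
add $t3, $t3, 15 → $t3=10+15=25
sll $t3, $t3, 1 → $t3=25<<1=50
sub $t1, $t1, 1 → $t1=4-1=3
cmp $t1, 1  (cmp 3,1)
bgt L0: taken
add $t2, $t2, 17 → $t2=19+17=36
add $t3, $t3, 15 → $t3=50+15=65
sll $t3, $t3, 1 → $t3=65<<1=130
sub $t1, $t1, 1 → $t1=3-1=2
cmp $t1, 1  (cmp 2,1)
bgt L0: taken
add $t2, $t2, 17 → $t2=36+17=53
add $t3, $t3, 15 → $t3=130+15=145
sll $t3, $t3, 1 → $t3=145<<1=290
sub $t1, $t1, 1 → $t1=2-1=1
cmp $t1, 1  (cmp 1,1)
bgt L0: not taken
halt.
Total executed instructions: 22.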